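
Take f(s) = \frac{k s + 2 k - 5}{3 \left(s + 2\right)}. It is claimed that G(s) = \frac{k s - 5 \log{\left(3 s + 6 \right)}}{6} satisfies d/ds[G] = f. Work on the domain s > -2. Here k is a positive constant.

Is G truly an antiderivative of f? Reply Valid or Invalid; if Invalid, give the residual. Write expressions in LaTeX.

d/ds[G] = \frac{k s + 2 k - 5}{6 s + 12}
d/ds[G] - f(s) = \frac{- k s - 2 k + 5}{6 s + 12} != 0.

Invalid: d/ds[G] - f = \frac{- k s - 2 k + 5}{6 s + 12}, which is not 0.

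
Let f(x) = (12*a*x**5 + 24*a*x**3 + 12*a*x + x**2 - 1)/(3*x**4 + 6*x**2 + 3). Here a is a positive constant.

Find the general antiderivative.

A first test for any F(x): its x-derivative must equal f(x) identically.
Check: d/dx[(6*a*x**4 + 6*a*x**2 - x)/(3*x**2 + 3)] = (12*a*x**5 + 24*a*x**3 + 12*a*x + x**2 - 1)/(3*x**4 + 6*x**2 + 3) = f(x).

F(x) = (6*a*x**4 + 6*a*x**2 - x)/(3*x**2 + 3) + C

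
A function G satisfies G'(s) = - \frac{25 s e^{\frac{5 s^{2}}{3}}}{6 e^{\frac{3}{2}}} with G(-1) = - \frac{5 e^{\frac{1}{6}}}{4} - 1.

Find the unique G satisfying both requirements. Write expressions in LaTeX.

G'(s) matches the chain-rule pattern g'(h)*h' with inner function h(s) = \frac{5 s^{2}}{3} - \frac{3}{2}; substituting u = h(s) collapses the integral.
A general antiderivative is - \frac{5 e^{\frac{5 s^{2}}{3} - \frac{3}{2}}}{4} + C.
The condition gives C = - \frac{5 e^{\frac{1}{6}}}{4} - 1 - (- \frac{5 e^{\frac{1}{6}}}{4}) = -1.
So G(s) = - \frac{5 e^{\frac{5 s^{2}}{3}}}{4 e^{\frac{3}{2}}} - 1.
Check: d/ds[- \frac{5 e^{\frac{5 s^{2}}{3}}}{4 e^{\frac{3}{2}}} - 1] = - \frac{25 s e^{\frac{5 s^{2}}{3}}}{6 e^{\frac{3}{2}}} = G'(s).

G(s) = - \frac{5 e^{\frac{5 s^{2}}{3}}}{4 e^{\frac{3}{2}}} - 1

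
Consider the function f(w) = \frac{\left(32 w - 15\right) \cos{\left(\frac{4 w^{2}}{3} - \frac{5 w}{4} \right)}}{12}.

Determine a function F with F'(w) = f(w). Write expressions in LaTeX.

An antiderivative is F(w) = \sin{\left(\frac{4 w^{2}}{3} - \frac{5 w}{4} \right)}.

f matches the chain-rule pattern g'(h)*h' with inner function h(w) = \frac{4 w^{2}}{3} - \frac{5 w}{4}; substituting u = h(w) collapses the integral.
Check: d/dw[\sin{\left(\frac{4 w^{2}}{3} - \frac{5 w}{4} \right)}] = \frac{8 w \cos{\left(\frac{4 w^{2}}{3} - \frac{5 w}{4} \right)}}{3} - \frac{5 \cos{\left(\frac{4 w^{2}}{3} - \frac{5 w}{4} \right)}}{4}, which equals f(w).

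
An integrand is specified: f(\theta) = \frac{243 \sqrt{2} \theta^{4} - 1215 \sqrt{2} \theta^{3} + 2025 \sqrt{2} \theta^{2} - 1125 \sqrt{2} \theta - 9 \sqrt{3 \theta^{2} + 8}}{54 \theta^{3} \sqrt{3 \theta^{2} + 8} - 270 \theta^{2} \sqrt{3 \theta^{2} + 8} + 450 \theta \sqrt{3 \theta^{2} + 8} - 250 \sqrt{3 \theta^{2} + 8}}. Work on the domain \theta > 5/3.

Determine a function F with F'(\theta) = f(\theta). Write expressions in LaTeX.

An antiderivative is F(\theta) = \frac{108 \theta^{2} \sqrt{3 \theta^{2} + 8} - 360 \theta \sqrt{3 \theta^{2} + 8} + 300 \sqrt{3 \theta^{2} + 8} + 3 \sqrt{2}}{36 \sqrt{2} \theta^{2} - 120 \sqrt{2} \theta + 100 \sqrt{2}}.

A first test for any F(\theta): its \theta-derivative must equal f(\theta) identically.
Check: d/d\theta[\frac{108 \theta^{2} \sqrt{3 \theta^{2} + 8} - 360 \theta \sqrt{3 \theta^{2} + 8} + 300 \sqrt{3 \theta^{2} + 8} + 3 \sqrt{2}}{36 \sqrt{2} \theta^{2} - 120 \sqrt{2} \theta + 100 \sqrt{2}}] = \frac{243 \sqrt{2} \theta^{4} - 1215 \sqrt{2} \theta^{3} + 2025 \sqrt{2} \theta^{2} - 1125 \sqrt{2} \theta - 9 \sqrt{3 \theta^{2} + 8}}{54 \theta^{3} \sqrt{3 \theta^{2} + 8} - 270 \theta^{2} \sqrt{3 \theta^{2} + 8} + 450 \theta \sqrt{3 \theta^{2} + 8} - 250 \sqrt{3 \theta^{2} + 8}} = f(\theta).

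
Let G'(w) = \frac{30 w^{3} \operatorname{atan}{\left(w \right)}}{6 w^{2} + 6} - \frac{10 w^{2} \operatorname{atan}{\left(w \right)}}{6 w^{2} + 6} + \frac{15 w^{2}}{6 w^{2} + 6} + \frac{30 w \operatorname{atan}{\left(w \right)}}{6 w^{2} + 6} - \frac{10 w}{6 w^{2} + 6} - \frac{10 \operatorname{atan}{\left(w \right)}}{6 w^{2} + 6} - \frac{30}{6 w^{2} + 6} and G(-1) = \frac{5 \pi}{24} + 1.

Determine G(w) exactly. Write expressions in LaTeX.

Recognize the product-rule pattern: G'(w) = u'v + uv' with u = \frac{5 w^{2}}{2} - \frac{5 w}{3} - 5, v = \operatorname{atan}{\left(w \right)}, so integration by parts undoes it.
A general antiderivative is \frac{5 \left(\frac{3 w^{2}}{2} - w - 3\right) \operatorname{atan}{\left(w \right)}}{3} + C.
The condition gives C = \frac{5 \pi}{24} + 1 - (\frac{5 \pi}{24}) = 1.
So G(w) = \frac{5 \left(\frac{3 w^{2}}{2} - w - 3\right) \operatorname{atan}{\left(w \right)}}{3} + 1.
Check: d/dw[\frac{5 \left(\frac{3 w^{2}}{2} - w - 3\right) \operatorname{atan}{\left(w \right)}}{3} + 1] = \frac{30 w^{3} \operatorname{atan}{\left(w \right)} - 10 w^{2} \operatorname{atan}{\left(w \right)} + 15 w^{2} + 30 w \operatorname{atan}{\left(w \right)} - 10 w - 10 \operatorname{atan}{\left(w \right)} - 30}{6 w^{2} + 6}, which equals G'(w).

G(w) = \frac{5 \left(\frac{3 w^{2}}{2} - w - 3\right) \operatorname{atan}{\left(w \right)}}{3} + 1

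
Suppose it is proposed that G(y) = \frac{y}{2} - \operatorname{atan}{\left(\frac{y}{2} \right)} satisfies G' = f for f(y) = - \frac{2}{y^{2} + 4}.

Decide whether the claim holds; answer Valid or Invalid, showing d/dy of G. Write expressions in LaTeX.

d/dy[G] = \frac{y^{2}}{2 y^{2} + 8}
d/dy[G] - f(y) = \frac{1}{2} != 0.

Invalid: d/dy[G] - f = \frac{1}{2}, which is not 0.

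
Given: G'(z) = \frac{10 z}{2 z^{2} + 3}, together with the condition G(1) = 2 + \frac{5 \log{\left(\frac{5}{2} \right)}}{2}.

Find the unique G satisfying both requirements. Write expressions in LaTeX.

The substitution u = z^{2} + \frac{3}{2} works: G'(z) is exactly (dG/du)*(du/dz) for that inner function.
A general antiderivative is \frac{5 \log{\left(z^{2} + \frac{3}{2} \right)}}{2} + C.
The condition gives C = 2 + \frac{5 \log{\left(\frac{5}{2} \right)}}{2} - (\frac{5 \log{\left(\frac{5}{2} \right)}}{2}) = 2.
So G(z) = \frac{5 \log{\left(z^{2} + \frac{3}{2} \right)} + 4}{2}.
Check: d/dz[\frac{5 \log{\left(z^{2} + \frac{3}{2} \right)} + 4}{2}] = \frac{10 z}{2 z^{2} + 3} = G'(z).

G(z) = \frac{5 \log{\left(z^{2} + \frac{3}{2} \right)} + 4}{2}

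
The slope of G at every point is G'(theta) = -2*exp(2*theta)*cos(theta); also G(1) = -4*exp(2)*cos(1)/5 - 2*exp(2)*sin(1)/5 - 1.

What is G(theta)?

Differentiate the proposed G(theta) back; it has to land on the given G'(theta).
A general antiderivative is -2*exp(2*theta)*sin(theta)/5 - 4*exp(2*theta)*cos(theta)/5 + C.
The condition gives C = -4*exp(2)*cos(1)/5 - 2*exp(2)*sin(1)/5 - 1 - (-4*exp(2)*cos(1)/5 - 2*exp(2)*sin(1)/5) = -1.
So G(theta) = -2*exp(2*theta)*sin(theta)/5 - 4*exp(2*theta)*cos(theta)/5 - 1.
Check: d/dtheta[-2*exp(2*theta)*sin(theta)/5 - 4*exp(2*theta)*cos(theta)/5 - 1] = -2*exp(2*theta)*cos(theta) = G'(theta).

G(theta) = -2*exp(2*theta)*sin(theta)/5 - 4*exp(2*theta)*cos(theta)/5 - 1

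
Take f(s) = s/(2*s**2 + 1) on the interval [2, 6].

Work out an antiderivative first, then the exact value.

Antiderivative: F(s) = log(2*s**2 + 1)/4; value = -log(18)/4 + log(146)/4

The substitution u = 4*s**2 + 2 works: f is exactly (dF/du)*(du/ds) for that inner function.
F(s) = log(2*s**2 + 1)/4 is an antiderivative of f.
Check: d/ds[log(2*s**2 + 1)/4] = s/(2*s**2 + 1) = f(s).
F(6) = log(73)/4; F(2) = log(9)/4.
Integral = F(6) - F(2) = -log(18)/4 + log(146)/4.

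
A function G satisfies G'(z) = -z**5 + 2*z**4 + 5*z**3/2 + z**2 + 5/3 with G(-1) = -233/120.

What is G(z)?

G(z) = z*(-20*z**5 + 48*z**4 + 75*z**3 + 40*z**2 + 200)/120

Integrate term by term and add the pieces.
A general antiderivative is -z**6/6 + 2*z**5/5 + 5*z**4/8 + z**3/3 + 5*z/3 + C.
The condition gives C = -233/120 - (-233/120) = 0.
So G(z) = z*(-20*z**5 + 48*z**4 + 75*z**3 + 40*z**2 + 200)/120.
Check: d/dz[z*(-20*z**5 + 48*z**4 + 75*z**3 + 40*z**2 + 200)/120] = -z**5 + 2*z**4 + 5*z**3/2 + z**2 + 5/3 = G'(z).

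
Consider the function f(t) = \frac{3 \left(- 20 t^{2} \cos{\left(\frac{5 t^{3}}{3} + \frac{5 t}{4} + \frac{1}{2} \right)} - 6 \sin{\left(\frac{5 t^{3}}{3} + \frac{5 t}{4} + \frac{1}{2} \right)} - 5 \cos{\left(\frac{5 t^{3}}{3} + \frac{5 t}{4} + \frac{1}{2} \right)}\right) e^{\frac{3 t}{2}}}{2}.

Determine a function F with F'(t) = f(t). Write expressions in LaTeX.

f has the shape u'v + uv' for u = - 6 e^{\frac{3 t}{2}} and v = \sin{\left(\frac{5 t^{3}}{3} + \frac{5 t}{4} + \frac{1}{2} \right)} — it is the derivative of the product u*v.
Check: d/dt[- 6 e^{\frac{3 t}{2}} \sin{\left(\frac{5 t^{3}}{3} + \frac{5 t}{4} + \frac{1}{2} \right)}] = - 30 t^{2} e^{\frac{3 t}{2}} \cos{\left(\frac{5 t^{3}}{3} + \frac{5 t}{4} + \frac{1}{2} \right)} - 9 e^{\frac{3 t}{2}} \sin{\left(\frac{5 t^{3}}{3} + \frac{5 t}{4} + \frac{1}{2} \right)} - \frac{15 e^{\frac{3 t}{2}} \cos{\left(\frac{5 t^{3}}{3} + \frac{5 t}{4} + \frac{1}{2} \right)}}{2}, which equals f(t).

An antiderivative is F(t) = - 6 e^{\frac{3 t}{2}} \sin{\left(\frac{5 t^{3}}{3} + \frac{5 t}{4} + \frac{1}{2} \right)}.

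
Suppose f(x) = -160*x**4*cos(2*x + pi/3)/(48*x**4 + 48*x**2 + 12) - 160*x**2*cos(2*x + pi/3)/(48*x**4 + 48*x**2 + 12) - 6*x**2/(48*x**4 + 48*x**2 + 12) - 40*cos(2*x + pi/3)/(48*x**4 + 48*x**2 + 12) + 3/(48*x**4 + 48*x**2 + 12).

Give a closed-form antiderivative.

Integrate term by term and add the pieces.
Check: d/dx[(-40*x**2*sin(2*x + pi/3) + 3*x - 20*sin(2*x + pi/3))/(24*x**2 + 12)] = (-160*x**4*cos(2*x + pi/3) - 160*x**2*cos(2*x + pi/3) - 6*x**2 - 40*cos(2*x + pi/3) + 3)/(48*x**4 + 48*x**2 + 12), which equals f(x).

An antiderivative is F(x) = (-40*x**2*sin(2*x + pi/3) + 3*x - 20*sin(2*x + pi/3))/(24*x**2 + 12).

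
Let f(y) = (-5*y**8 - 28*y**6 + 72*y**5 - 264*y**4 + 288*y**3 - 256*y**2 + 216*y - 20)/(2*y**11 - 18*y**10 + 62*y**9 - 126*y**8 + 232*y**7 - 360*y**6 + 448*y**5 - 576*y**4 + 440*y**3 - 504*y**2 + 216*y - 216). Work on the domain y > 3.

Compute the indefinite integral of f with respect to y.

A first test for any F(y): its y-derivative must equal f(y) identically.
Check: d/dy[1/(y**4 + 2*y**2 + 2) + 5/(4*y**2 - 24*y + 36)] = (-5*y**8 - 28*y**6 + 72*y**5 - 264*y**4 + 288*y**3 - 256*y**2 + 216*y - 20)/(2*y**11 - 18*y**10 + 62*y**9 - 126*y**8 + 232*y**7 - 360*y**6 + 448*y**5 - 576*y**4 + 440*y**3 - 504*y**2 + 216*y - 216) = f(y).

F(y) = 1/(y**4 + 2*y**2 + 2) + 5/(4*y**2 - 24*y + 36) + C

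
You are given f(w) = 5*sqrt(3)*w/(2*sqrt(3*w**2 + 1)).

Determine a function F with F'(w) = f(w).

The substitution u = 4*w**2 + 4/3 works: f is exactly (dF/du)*(du/dw) for that inner function.
Check: d/dw[5*sqrt(4*w**2 + 4/3)/4] = 5*sqrt(3)*w/(2*sqrt(3*w**2 + 1)) = f(w).

An antiderivative is F(w) = 5*sqrt(4*w**2 + 4/3)/4.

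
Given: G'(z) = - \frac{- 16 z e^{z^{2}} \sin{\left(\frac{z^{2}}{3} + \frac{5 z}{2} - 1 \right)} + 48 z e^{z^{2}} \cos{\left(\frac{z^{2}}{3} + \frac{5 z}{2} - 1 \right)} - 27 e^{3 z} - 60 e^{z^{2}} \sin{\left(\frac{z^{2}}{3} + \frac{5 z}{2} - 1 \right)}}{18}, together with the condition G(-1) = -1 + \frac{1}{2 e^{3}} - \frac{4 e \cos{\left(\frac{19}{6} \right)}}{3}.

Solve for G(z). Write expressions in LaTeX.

G(z) = \frac{e^{3 z}}{2} - \frac{4 e^{z^{2}} \cos{\left(\frac{z^{2}}{3} + \frac{5 z}{2} - 1 \right)}}{3} - 1

Any candidate G(z) must reproduce the stated G'(z) exactly.
A general antiderivative is \frac{e^{3 z}}{2} - \frac{4 e^{z^{2}} \cos{\left(\frac{z^{2}}{3} + \frac{5 z}{2} - 1 \right)}}{3} + C.
The condition gives C = -1 + \frac{1}{2 e^{3}} - \frac{4 e \cos{\left(\frac{19}{6} \right)}}{3} - (\frac{1}{2 e^{3}} - \frac{4 e \cos{\left(\frac{19}{6} \right)}}{3}) = -1.
So G(z) = \frac{e^{3 z}}{2} - \frac{4 e^{z^{2}} \cos{\left(\frac{z^{2}}{3} + \frac{5 z}{2} - 1 \right)}}{3} - 1.
Check: d/dz[\frac{e^{3 z}}{2} - \frac{4 e^{z^{2}} \cos{\left(\frac{z^{2}}{3} + \frac{5 z}{2} - 1 \right)}}{3} - 1] = \frac{8 z e^{z^{2}} \sin{\left(\frac{z^{2}}{3} + \frac{5 z}{2} - 1 \right)}}{9} - \frac{8 z e^{z^{2}} \cos{\left(\frac{z^{2}}{3} + \frac{5 z}{2} - 1 \right)}}{3} + \frac{3 e^{3 z}}{2} + \frac{10 e^{z^{2}} \sin{\left(\frac{z^{2}}{3} + \frac{5 z}{2} - 1 \right)}}{3}, which equals G'(z).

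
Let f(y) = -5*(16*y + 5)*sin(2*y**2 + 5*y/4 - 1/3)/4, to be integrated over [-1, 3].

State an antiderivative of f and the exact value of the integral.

Antiderivative: F(y) = 5*cos(2*y**2 + 5*y/4 - 1/3); value = -5*cos(5/12) + 5*cos(257/12)

f matches the chain-rule pattern g'(h)*h' with inner function h(y) = 2*y**2 + 5*y/4 - 1/3; substituting u = h(y) collapses the integral.
F(y) = 5*cos(2*y**2 + 5*y/4 - 1/3) is an antiderivative of f.
Check: d/dy[5*cos(2*y**2 + 5*y/4 - 1/3)] = -20*y*sin(2*y**2 + 5*y/4 - 1/3) - 25*sin(2*y**2 + 5*y/4 - 1/3)/4, which equals f(y).
F(3) = 5*cos(257/12); F(-1) = 5*cos(5/12).
Integral = F(3) - F(-1) = -5*cos(5/12) + 5*cos(257/12).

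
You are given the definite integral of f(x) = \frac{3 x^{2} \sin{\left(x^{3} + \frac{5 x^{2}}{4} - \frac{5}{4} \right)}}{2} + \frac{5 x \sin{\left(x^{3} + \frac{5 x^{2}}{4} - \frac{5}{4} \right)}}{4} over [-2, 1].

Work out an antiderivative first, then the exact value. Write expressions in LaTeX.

Antiderivative: F(x) = - \frac{\cos{\left(x^{3} + \frac{5 x^{2}}{4} - \frac{5}{4} \right)}}{2}; value = - \frac{\cos{\left(1 \right)}}{2} + \frac{\cos{\left(\frac{17}{4} \right)}}{2}

f matches the chain-rule pattern g'(h)*h' with inner function h(x) = x^{3} + \frac{5 x^{2}}{4} - \frac{5}{4}; substituting u = h(x) collapses the integral.
F(x) = - \frac{\cos{\left(x^{3} + \frac{5 x^{2}}{4} - \frac{5}{4} \right)}}{2} is an antiderivative of f.
Check: d/dx[- \frac{\cos{\left(x^{3} + \frac{5 x^{2}}{4} - \frac{5}{4} \right)}}{2}] = \frac{3 x^{2} \sin{\left(x^{3} + \frac{5 x^{2}}{4} - \frac{5}{4} \right)}}{2} + \frac{5 x \sin{\left(x^{3} + \frac{5 x^{2}}{4} - \frac{5}{4} \right)}}{4} = f(x).
F(1) = - \frac{\cos{\left(1 \right)}}{2}; F(-2) = - \frac{\cos{\left(\frac{17}{4} \right)}}{2}.
Integral = F(1) - F(-2) = - \frac{\cos{\left(1 \right)}}{2} + \frac{\cos{\left(\frac{17}{4} \right)}}{2}.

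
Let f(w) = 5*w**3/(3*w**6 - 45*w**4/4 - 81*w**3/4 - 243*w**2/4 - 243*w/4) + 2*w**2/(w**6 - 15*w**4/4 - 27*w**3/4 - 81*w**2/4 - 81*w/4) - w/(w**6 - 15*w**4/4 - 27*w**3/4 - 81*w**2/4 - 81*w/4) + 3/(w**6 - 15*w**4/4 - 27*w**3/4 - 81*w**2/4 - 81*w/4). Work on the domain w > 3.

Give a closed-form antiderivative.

An antiderivative is F(w) = -4*log(w)/27 + 7*log(w - 3)/81 + 1028*log(w + 3/2)/3969 - 29*log(w**2 + 3)/294 + 5*sqrt(3)*atan(sqrt(3)*w/3)/441 - 4/(42*w + 63).

The denominator factors as 3*w*(w - 3)*(2*w + 3)**2*(w**2 + 3); partial fractions split f into directly integrable pieces: -(29*w - 5)/(147*(w**2 + 3)) + 2056/(3969*(2*w + 3)) + 8/(21*(2*w + 3)**2) + 7/(81*(w - 3)) - 4/(27*w).
Check: d/dw[-4*log(w)/27 + 7*log(w - 3)/81 + 1028*log(w + 3/2)/3969 - 29*log(w**2 + 3)/294 + 5*sqrt(3)*atan(sqrt(3)*w/3)/441 - 4/(42*w + 63)] = (20*w**3 + 24*w**2 - 12*w + 36)/(12*w**6 - 45*w**4 - 81*w**3 - 243*w**2 - 243*w), which equals f(w).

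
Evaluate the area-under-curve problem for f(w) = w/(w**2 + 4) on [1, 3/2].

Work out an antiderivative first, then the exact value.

The substitution u = w**2/2 + 2 works: f is exactly (dF/du)*(du/dw) for that inner function.
F(w) = log(w**2/2 + 2)/2 is an antiderivative of f.
Check: d/dw[log(w**2/2 + 2)/2] = w/(w**2 + 4) = f(w).
F(3/2) = log(25/8)/2; F(1) = log(5/2)/2.
Integral = F(3/2) - F(1) = -log(5/2)/2 + log(25/8)/2.

Antiderivative: F(w) = log(w**2/2 + 2)/2; value = -log(5/2)/2 + log(25/8)/2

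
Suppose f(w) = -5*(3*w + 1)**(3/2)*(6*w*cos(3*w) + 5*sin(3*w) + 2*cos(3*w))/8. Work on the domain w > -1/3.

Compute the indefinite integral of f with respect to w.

F(w) = -5*(3*w + 1)**(5/2)*sin(3*w)/12 + C

f has the shape u'v + uv' for u = -5*(3*w + 1)**(5/2)/12 and v = sin(3*w) — it is the derivative of the product u*v.
Check: d/dw[-5*(3*w + 1)**(5/2)*sin(3*w)/12] = -45*w**2*sqrt(3*w + 1)*cos(3*w)/4 - 75*w*sqrt(3*w + 1)*sin(3*w)/8 - 15*w*sqrt(3*w + 1)*cos(3*w)/2 - 25*sqrt(3*w + 1)*sin(3*w)/8 - 5*sqrt(3*w + 1)*cos(3*w)/4, which equals f(w).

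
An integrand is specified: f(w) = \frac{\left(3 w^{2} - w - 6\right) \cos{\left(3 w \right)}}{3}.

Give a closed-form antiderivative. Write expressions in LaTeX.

For F(w) to be correct the identity F'(w) - f(w) = 0 must hold.
Check: d/dw[\frac{w^{2} \sin{\left(3 w \right)}}{3} - \frac{w \sin{\left(3 w \right)}}{9} + \frac{2 w \cos{\left(3 w \right)}}{9} - \frac{20 \sin{\left(3 w \right)}}{27} - \frac{\cos{\left(3 w \right)}}{27}] = w^{2} \cos{\left(3 w \right)} - \frac{w \cos{\left(3 w \right)}}{3} - 2 \cos{\left(3 w \right)}, which equals f(w).

An antiderivative is F(w) = \frac{w^{2} \sin{\left(3 w \right)}}{3} - \frac{w \sin{\left(3 w \right)}}{9} + \frac{2 w \cos{\left(3 w \right)}}{9} - \frac{20 \sin{\left(3 w \right)}}{27} - \frac{\cos{\left(3 w \right)}}{27}.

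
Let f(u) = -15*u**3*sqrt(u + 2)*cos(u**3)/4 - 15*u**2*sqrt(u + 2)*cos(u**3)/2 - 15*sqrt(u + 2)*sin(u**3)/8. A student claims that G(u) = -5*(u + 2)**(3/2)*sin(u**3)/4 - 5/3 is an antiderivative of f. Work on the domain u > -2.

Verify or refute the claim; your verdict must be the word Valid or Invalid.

d/du[G] = -15*u**3*sqrt(u + 2)*cos(u**3)/4 - 15*u**2*sqrt(u + 2)*cos(u**3)/2 - 15*sqrt(u + 2)*sin(u**3)/8
This equals f(u) exactly, so the claim holds.

Valid. The derivative of G reproduces f.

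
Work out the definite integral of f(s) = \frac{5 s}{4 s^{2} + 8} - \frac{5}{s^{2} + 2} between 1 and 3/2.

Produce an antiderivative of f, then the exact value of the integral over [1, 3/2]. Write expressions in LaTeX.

Antiderivative: F(s) = \frac{5 \log{\left(s^{2} + 2 \right)}}{8} - \frac{5 \sqrt{2} \operatorname{atan}{\left(\frac{\sqrt{2} s}{2} \right)}}{2}; value = - \frac{5 \sqrt{2} \operatorname{atan}{\left(\frac{3 \sqrt{2}}{4} \right)}}{2} - \frac{5 \log{\left(3 \right)}}{8} + \frac{5 \log{\left(\frac{17}{4} \right)}}{8} + \frac{5 \sqrt{2} \operatorname{atan}{\left(\frac{\sqrt{2}}{2} \right)}}{2}

The integrand splits into summands that can be handled one at a time.
F(s) = \frac{5 \log{\left(s^{2} + 2 \right)}}{8} - \frac{5 \sqrt{2} \operatorname{atan}{\left(\frac{\sqrt{2} s}{2} \right)}}{2} is an antiderivative of f.
Check: d/ds[\frac{5 \log{\left(s^{2} + 2 \right)}}{8} - \frac{5 \sqrt{2} \operatorname{atan}{\left(\frac{\sqrt{2} s}{2} \right)}}{2}] = \frac{5 s - 20}{4 s^{2} + 8}, which equals f(s).
F(3/2) = - \frac{5 \sqrt{2} \operatorname{atan}{\left(\frac{3 \sqrt{2}}{4} \right)}}{2} + \frac{5 \log{\left(\frac{17}{4} \right)}}{8}; F(1) = - \frac{5 \sqrt{2} \operatorname{atan}{\left(\frac{\sqrt{2}}{2} \right)}}{2} + \frac{5 \log{\left(3 \right)}}{8}.
Integral = F(3/2) - F(1) = - \frac{5 \sqrt{2} \operatorname{atan}{\left(\frac{3 \sqrt{2}}{4} \right)}}{2} - \frac{5 \log{\left(3 \right)}}{8} + \frac{5 \log{\left(\frac{17}{4} \right)}}{8} + \frac{5 \sqrt{2} \operatorname{atan}{\left(\frac{\sqrt{2}}{2} \right)}}{2}.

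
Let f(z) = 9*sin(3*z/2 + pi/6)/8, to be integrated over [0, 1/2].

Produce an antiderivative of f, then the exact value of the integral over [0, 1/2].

Antiderivative: F(z) = -3*cos(3*z/2 + pi/6)/4; value = -3*cos(pi/6 + 3/4)/4 + 3*sqrt(3)/8

A candidate is checked by its d/dz: the result must match f(z).
F(z) = -3*cos(3*z/2 + pi/6)/4 is an antiderivative of f.
Check: d/dz[-3*cos(3*z/2 + pi/6)/4] = 9*sin(3*z/2 + pi/6)/8 = f(z).
F(1/2) = -3*cos(pi/6 + 3/4)/4; F(0) = -3*sqrt(3)/8.
Integral = F(1/2) - F(0) = -3*cos(pi/6 + 3/4)/4 + 3*sqrt(3)/8.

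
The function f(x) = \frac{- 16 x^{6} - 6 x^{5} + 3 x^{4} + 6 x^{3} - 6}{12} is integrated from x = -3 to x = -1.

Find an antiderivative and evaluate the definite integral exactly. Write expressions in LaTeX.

Check any antiderivative F(x) by computing F'(x) and comparing it with f(x).
F(x) = - \frac{4 x^{7}}{21} - \frac{x^{6}}{12} + \frac{x^{5}}{20} + \frac{x^{4}}{8} - \frac{x}{2} is an antiderivative of f.
Check: d/dx[- \frac{4 x^{7}}{21} - \frac{x^{6}}{12} + \frac{x^{5}}{20} + \frac{x^{4}}{8} - \frac{x}{2}] = - \frac{4 x^{6}}{3} - \frac{x^{5}}{2} + \frac{x^{4}}{4} + \frac{x^{3}}{2} - \frac{1}{2}, which equals f(x).
F(-1) = \frac{191}{280}; F(-3) = \frac{99483}{280}.
Integral = F(-1) - F(-3) = - \frac{24823}{70}.

Antiderivative: F(x) = - \frac{4 x^{7}}{21} - \frac{x^{6}}{12} + \frac{x^{5}}{20} + \frac{x^{4}}{8} - \frac{x}{2}; value = - \frac{24823}{70}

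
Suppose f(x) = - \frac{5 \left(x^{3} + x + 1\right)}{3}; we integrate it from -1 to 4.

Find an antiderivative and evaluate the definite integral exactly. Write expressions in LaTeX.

Antiderivative: F(x) = - \frac{5 x^{4}}{12} - \frac{5 x^{2}}{6} - \frac{5 x}{3}; value = - \frac{1525}{12}

Any candidate F(x) must reproduce f(x) exactly when differentiated.
F(x) = - \frac{5 x^{4}}{12} - \frac{5 x^{2}}{6} - \frac{5 x}{3} is an antiderivative of f.
Check: d/dx[- \frac{5 x^{4}}{12} - \frac{5 x^{2}}{6} - \frac{5 x}{3}] = - \frac{5 x^{3}}{3} - \frac{5 x}{3} - \frac{5}{3}, which equals f(x).
F(4) = - \frac{380}{3}; F(-1) = \frac{5}{12}.
Integral = F(4) - F(-1) = - \frac{1525}{12}.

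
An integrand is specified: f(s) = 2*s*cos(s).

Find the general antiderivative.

F(s) = 2*(s*sin(s) + cos(s)) + C

A candidate is checked by its d/ds: the result must match f(s).
Check: d/ds[2*(s*sin(s) + cos(s))] = 2*s*cos(s) = f(s).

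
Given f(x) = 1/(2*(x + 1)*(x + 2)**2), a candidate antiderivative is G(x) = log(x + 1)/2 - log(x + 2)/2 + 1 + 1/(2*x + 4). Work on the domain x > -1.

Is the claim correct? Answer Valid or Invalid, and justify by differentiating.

d/dx[G] = 1/(2*x**3 + 10*x**2 + 16*x + 8)
This equals f(x) exactly, so the claim holds.

Valid - differentiating G returns exactly f.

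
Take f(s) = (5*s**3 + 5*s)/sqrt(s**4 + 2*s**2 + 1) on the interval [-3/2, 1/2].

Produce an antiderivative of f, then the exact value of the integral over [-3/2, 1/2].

Antiderivative: F(s) = 5*sqrt(s**4 + 2*s**2 + 1)/2; value = -5

f matches the chain-rule pattern g'(h)*h' with inner function h(s) = s**4 + 2*s**2 + 1; substituting u = h(s) collapses the integral.
F(s) = 5*sqrt(s**4 + 2*s**2 + 1)/2 is an antiderivative of f.
Check: d/ds[5*sqrt(s**4 + 2*s**2 + 1)/2] = (5*s**3 + 5*s)/sqrt(s**4 + 2*s**2 + 1) = f(s).
F(1/2) = 25/8; F(-3/2) = 65/8.
Integral = F(1/2) - F(-3/2) = -5.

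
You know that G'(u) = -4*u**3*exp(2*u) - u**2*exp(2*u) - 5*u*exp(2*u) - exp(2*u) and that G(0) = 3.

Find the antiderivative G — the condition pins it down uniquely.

Recognize the product-rule pattern: G'(u) = v'r + vr' with v = -2*u**3 + 5*u**2/2 - 5*u + 2, r = exp(2*u), so integration by parts undoes it.
A general antiderivative is (-4*u**3 + 5*u**2 - 10*u + 4)*exp(2*u)/2 + C.
The condition gives C = 3 - (2) = 1.
So G(u) = ((-4*u**3 + 5*u**2 - 10*u + 4)*exp(2*u) + 2)/2.
Check: d/du[((-4*u**3 + 5*u**2 - 10*u + 4)*exp(2*u) + 2)/2] = -4*u**3*exp(2*u) - u**2*exp(2*u) - 5*u*exp(2*u) - exp(2*u) = G'(u).

G(u) = ((-4*u**3 + 5*u**2 - 10*u + 4)*exp(2*u) + 2)/2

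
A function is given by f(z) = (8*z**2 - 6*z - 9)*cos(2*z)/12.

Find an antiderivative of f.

Since d/dz undoes antidifferentiation here, F'(z) = f(z) is required of F(z).
Check: d/dz[(8*z**2*sin(2*z) - 6*z*sin(2*z) + 8*z*cos(2*z) - 13*sin(2*z) - 3*cos(2*z))/24] = 2*z**2*cos(2*z)/3 - z*cos(2*z)/2 - 3*cos(2*z)/4, which equals f(z).

An antiderivative is F(z) = (8*z**2*sin(2*z) - 6*z*sin(2*z) + 8*z*cos(2*z) - 13*sin(2*z) - 3*cos(2*z))/24.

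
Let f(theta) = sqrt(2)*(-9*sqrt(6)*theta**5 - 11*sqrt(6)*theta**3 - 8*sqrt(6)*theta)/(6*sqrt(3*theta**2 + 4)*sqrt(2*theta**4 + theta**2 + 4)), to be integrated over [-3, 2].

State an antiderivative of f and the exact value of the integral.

Antiderivative: F(theta) = -sqrt(theta**2/2 + 2/3)*sqrt(theta**4 + theta**2/2 + 2); value = -4*sqrt(30)/3 + 5*sqrt(651)/6

f has the shape u'v + uv' for u = -sqrt(theta**2/2 + 2/3) and v = sqrt(theta**4 + theta**2/2 + 2) — it is the derivative of the product u*v.
F(theta) = -sqrt(theta**2/2 + 2/3)*sqrt(theta**4 + theta**2/2 + 2) is an antiderivative of f.
Check: d/dtheta[-sqrt(theta**2/2 + 2/3)*sqrt(theta**4 + theta**2/2 + 2)] = sqrt(2)*(-9*sqrt(6)*theta**5 - 11*sqrt(6)*theta**3 - 8*sqrt(6)*theta)/(6*sqrt(3*theta**2 + 4)*sqrt(2*theta**4 + theta**2 + 4)) = f(theta).
F(2) = -4*sqrt(30)/3; F(-3) = -5*sqrt(651)/6.
Integral = F(2) - F(-3) = -4*sqrt(30)/3 + 5*sqrt(651)/6.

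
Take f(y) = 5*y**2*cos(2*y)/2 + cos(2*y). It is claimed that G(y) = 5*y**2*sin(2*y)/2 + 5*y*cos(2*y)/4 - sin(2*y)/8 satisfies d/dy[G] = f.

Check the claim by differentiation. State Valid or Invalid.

d/dy[G] = 5*y**2*cos(2*y) + 5*y*sin(2*y)/2 + cos(2*y)
d/dy[G] - f(y) = 5*y**2*cos(2*y)/2 + 5*y*sin(2*y)/2 != 0.

Invalid: d/dy[G] - f = 5*y**2*cos(2*y)/2 + 5*y*sin(2*y)/2, which is not 0.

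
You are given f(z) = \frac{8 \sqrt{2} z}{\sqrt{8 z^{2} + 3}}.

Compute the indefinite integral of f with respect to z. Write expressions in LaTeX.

F(z) = 2 \sqrt{4 z^{2} + \frac{3}{2}} + C

The substitution u = 4 z^{2} + \frac{3}{2} works: f is exactly (dF/du)*(du/dz) for that inner function.
Check: d/dz[2 \sqrt{4 z^{2} + \frac{3}{2}}] = \frac{8 \sqrt{2} z}{\sqrt{8 z^{2} + 3}} = f(z).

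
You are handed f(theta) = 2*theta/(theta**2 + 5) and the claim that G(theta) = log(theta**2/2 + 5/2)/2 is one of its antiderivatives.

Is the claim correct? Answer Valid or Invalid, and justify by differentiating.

Invalid: d/dtheta[G] - f = -theta/(theta**2 + 5), which is not 0.

d/dtheta[G] = theta/(theta**2 + 5)
d/dtheta[G] - f(theta) = -theta/(theta**2 + 5) != 0.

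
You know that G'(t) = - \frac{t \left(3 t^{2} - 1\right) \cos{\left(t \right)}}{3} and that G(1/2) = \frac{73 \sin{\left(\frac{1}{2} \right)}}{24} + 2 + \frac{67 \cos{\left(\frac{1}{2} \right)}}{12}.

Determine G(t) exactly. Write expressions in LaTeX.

Since d/dt undoes antidifferentiation here, G(t) must give back the stated G'(t).
A general antiderivative is - t^{3} \sin{\left(t \right)} - 3 t^{2} \cos{\left(t \right)} + \frac{19 t \sin{\left(t \right)}}{3} + \frac{19 \cos{\left(t \right)}}{3} + C.
The condition gives C = \frac{73 \sin{\left(\frac{1}{2} \right)}}{24} + 2 + \frac{67 \cos{\left(\frac{1}{2} \right)}}{12} - (\frac{73 \sin{\left(\frac{1}{2} \right)}}{24} + \frac{67 \cos{\left(\frac{1}{2} \right)}}{12}) = 2.
So G(t) = - t^{3} \sin{\left(t \right)} - 3 t^{2} \cos{\left(t \right)} + \frac{19 t \sin{\left(t \right)}}{3} + \frac{19 \cos{\left(t \right)}}{3} + 2.
Check: d/dt[- t^{3} \sin{\left(t \right)} - 3 t^{2} \cos{\left(t \right)} + \frac{19 t \sin{\left(t \right)}}{3} + \frac{19 \cos{\left(t \right)}}{3} + 2] = - t^{3} \cos{\left(t \right)} + \frac{t \cos{\left(t \right)}}{3}, which equals G'(t).

G(t) = - t^{3} \sin{\left(t \right)} - 3 t^{2} \cos{\left(t \right)} + \frac{19 t \sin{\left(t \right)}}{3} + \frac{19 \cos{\left(t \right)}}{3} + 2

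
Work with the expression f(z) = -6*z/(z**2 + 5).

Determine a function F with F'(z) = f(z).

The substitution u = z**2/2 + 5/2 works: f is exactly (dF/du)*(du/dz) for that inner function.
Check: d/dz[-3*log(z**2/2 + 5/2)] = -6*z/(z**2 + 5) = f(z).

An antiderivative is F(z) = -3*log(z**2/2 + 5/2).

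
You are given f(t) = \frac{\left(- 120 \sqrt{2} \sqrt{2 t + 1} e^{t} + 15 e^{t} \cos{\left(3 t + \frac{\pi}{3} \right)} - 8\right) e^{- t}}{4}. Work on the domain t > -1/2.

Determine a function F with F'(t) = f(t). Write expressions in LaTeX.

An antiderivative is F(t) = - \frac{\left(80 \sqrt{2} t \sqrt{2 t + 1} e^{t} + 40 \sqrt{2} \sqrt{2 t + 1} e^{t} - 5 e^{t} \sin{\left(3 t + \frac{\pi}{3} \right)} - 8\right) e^{- t}}{4}.

An antiderivative F(t) passes only if d/dt[F] lands on f(t) exactly.
Check: d/dt[- \frac{\left(80 \sqrt{2} t \sqrt{2 t + 1} e^{t} + 40 \sqrt{2} \sqrt{2 t + 1} e^{t} - 5 e^{t} \sin{\left(3 t + \frac{\pi}{3} \right)} - 8\right) e^{- t}}{4}] = \frac{\left(- 240 \sqrt{2} t e^{t} + 15 \sqrt{2 t + 1} e^{t} \cos{\left(3 t + \frac{\pi}{3} \right)} - 8 \sqrt{2 t + 1} - 120 \sqrt{2} e^{t}\right) e^{- t}}{4 \sqrt{2 t + 1}}, which equals f(t).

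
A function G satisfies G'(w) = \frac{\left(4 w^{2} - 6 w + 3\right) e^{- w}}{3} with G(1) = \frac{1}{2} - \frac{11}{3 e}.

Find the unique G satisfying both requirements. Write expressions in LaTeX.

G(w) = \frac{\left(- 8 w^{2} - 4 w + 3 e^{w} - 10\right) e^{- w}}{6}

Recognize the product-rule pattern: G'(w) = u'v + uv' with u = - \frac{4 w^{2}}{3} - \frac{2 w}{3} - \frac{5}{3}, v = e^{- w}, so integration by parts undoes it.
A general antiderivative is \frac{\left(- 4 w^{2} - 2 w - 5\right) e^{- w}}{3} + C.
The condition gives C = \frac{1}{2} - \frac{11}{3 e} - (- \frac{11}{3 e}) = \frac{1}{2}.
So G(w) = \frac{\left(- 8 w^{2} - 4 w + 3 e^{w} - 10\right) e^{- w}}{6}.
Check: d/dw[\frac{\left(- 8 w^{2} - 4 w + 3 e^{w} - 10\right) e^{- w}}{6}] = \frac{\left(4 w^{2} - 6 w + 3\right) e^{- w}}{3} = G'(w).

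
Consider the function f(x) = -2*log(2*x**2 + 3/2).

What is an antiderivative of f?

An antiderivative is F(x) = -2*x*log(2*x**2 + 3/2) + 4*x - 2*sqrt(3)*atan(2*sqrt(3)*x/3).

A first test for any F(x): its x-derivative must equal f(x) identically.
Check: d/dx[-2*x*log(2*x**2 + 3/2) + 4*x - 2*sqrt(3)*atan(2*sqrt(3)*x/3)] = -2*log(2*x**2 + 3/2) = f(x).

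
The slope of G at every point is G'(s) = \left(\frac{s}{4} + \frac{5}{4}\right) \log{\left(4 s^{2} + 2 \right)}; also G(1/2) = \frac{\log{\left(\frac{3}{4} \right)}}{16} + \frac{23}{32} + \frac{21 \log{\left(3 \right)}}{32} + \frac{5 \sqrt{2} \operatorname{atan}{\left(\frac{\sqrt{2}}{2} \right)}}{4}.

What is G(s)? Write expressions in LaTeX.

Recover the given G'(s) by differentiating a candidate G(s); any mismatch rules it out.
A general antiderivative is - \frac{s^{2}}{8} - \frac{5 s}{2} + \left(\frac{s^{2}}{8} + \frac{5 s}{4}\right) \log{\left(4 s^{2} + 2 \right)} + \frac{\log{\left(s^{2} + \frac{1}{2} \right)}}{16} + \frac{5 \sqrt{2} \operatorname{atan}{\left(\sqrt{2} s \right)}}{4} + C.
The condition gives C = \frac{\log{\left(\frac{3}{4} \right)}}{16} + \frac{23}{32} + \frac{21 \log{\left(3 \right)}}{32} + \frac{5 \sqrt{2} \operatorname{atan}{\left(\frac{\sqrt{2}}{2} \right)}}{4} - (- \frac{41}{32} + \frac{\log{\left(\frac{3}{4} \right)}}{16} + \frac{21 \log{\left(3 \right)}}{32} + \frac{5 \sqrt{2} \operatorname{atan}{\left(\frac{\sqrt{2}}{2} \right)}}{4}) = 2.
So G(s) = - \frac{s^{2}}{8} - \frac{5 s}{2} + \left(\frac{s^{2}}{8} + \frac{5 s}{4}\right) \log{\left(4 s^{2} + 2 \right)} + \frac{\log{\left(s^{2} + \frac{1}{2} \right)}}{16} + \frac{5 \sqrt{2} \operatorname{atan}{\left(\sqrt{2} s \right)}}{4} + 2.
Check: d/ds[- \frac{s^{2}}{8} - \frac{5 s}{2} + \left(\frac{s^{2}}{8} + \frac{5 s}{4}\right) \log{\left(4 s^{2} + 2 \right)} + \frac{\log{\left(s^{2} + \frac{1}{2} \right)}}{16} + \frac{5 \sqrt{2} \operatorname{atan}{\left(\sqrt{2} s \right)}}{4} + 2] = \frac{s \log{\left(2 s^{2} + 1 \right)}}{4} + \frac{s \log{\left(2 \right)}}{4} + \frac{5 \log{\left(2 s^{2} + 1 \right)}}{4} + \frac{5 \log{\left(2 \right)}}{4}, which equals G'(s).

G(s) = - \frac{s^{2}}{8} - \frac{5 s}{2} + \left(\frac{s^{2}}{8} + \frac{5 s}{4}\right) \log{\left(4 s^{2} + 2 \right)} + \frac{\log{\left(s^{2} + \frac{1}{2} \right)}}{16} + \frac{5 \sqrt{2} \operatorname{atan}{\left(\sqrt{2} s \right)}}{4} + 2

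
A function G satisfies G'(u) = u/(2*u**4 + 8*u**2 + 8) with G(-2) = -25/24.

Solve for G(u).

G(u) = (-4*u**2 - 9)/(4*u**2 + 8)

G'(u) matches the chain-rule pattern g'(h)*h' with inner function h(u) = 4*u**2 + 8; substituting w = h(u) collapses the integral.
A general antiderivative is -1/(4*u**2 + 8) + C.
The condition gives C = -25/24 - (-1/24) = -1.
So G(u) = (-4*u**2 - 9)/(4*u**2 + 8).
Check: d/du[(-4*u**2 - 9)/(4*u**2 + 8)] = u/(2*u**4 + 8*u**2 + 8) = G'(u).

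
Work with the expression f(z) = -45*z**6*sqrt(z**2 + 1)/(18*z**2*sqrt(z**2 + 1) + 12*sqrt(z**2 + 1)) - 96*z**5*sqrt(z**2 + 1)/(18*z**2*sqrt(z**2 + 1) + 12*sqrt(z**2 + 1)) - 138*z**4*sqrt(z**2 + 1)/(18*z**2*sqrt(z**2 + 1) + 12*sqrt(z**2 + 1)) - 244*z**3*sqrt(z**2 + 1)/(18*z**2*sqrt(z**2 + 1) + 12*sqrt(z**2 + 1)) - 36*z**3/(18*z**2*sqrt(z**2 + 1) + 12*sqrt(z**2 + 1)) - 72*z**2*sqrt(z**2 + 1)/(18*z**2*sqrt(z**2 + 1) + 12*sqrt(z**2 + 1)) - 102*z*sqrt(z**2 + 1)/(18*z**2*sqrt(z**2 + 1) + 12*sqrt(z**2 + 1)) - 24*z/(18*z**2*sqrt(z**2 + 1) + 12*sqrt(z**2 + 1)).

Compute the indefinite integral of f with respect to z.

F(z) = (-3*z**5 - 8*z**4 - 12*z**3 - 30*z**2 - 12*sqrt(z**2 + 1) + 3*log(2*z**2 + 4/3))/6 + C

The integrand splits into summands that can be handled one at a time.
Check: d/dz[(-3*z**5 - 8*z**4 - 12*z**3 - 30*z**2 - 12*sqrt(z**2 + 1) + 3*log(2*z**2 + 4/3))/6] = (-45*z**6*sqrt(z**2 + 1) - 96*z**5*sqrt(z**2 + 1) - 138*z**4*sqrt(z**2 + 1) - 244*z**3*sqrt(z**2 + 1) - 36*z**3 - 72*z**2*sqrt(z**2 + 1) - 102*z*sqrt(z**2 + 1) - 24*z)/(18*z**2*sqrt(z**2 + 1) + 12*sqrt(z**2 + 1)), which equals f(z).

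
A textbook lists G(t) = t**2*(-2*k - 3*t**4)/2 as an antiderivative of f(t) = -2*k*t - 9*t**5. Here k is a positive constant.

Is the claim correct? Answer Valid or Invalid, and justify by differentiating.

Valid. The derivative of G reproduces f.

d/dt[G] = -2*k*t - 9*t**5
This equals f(t) exactly, so the claim holds.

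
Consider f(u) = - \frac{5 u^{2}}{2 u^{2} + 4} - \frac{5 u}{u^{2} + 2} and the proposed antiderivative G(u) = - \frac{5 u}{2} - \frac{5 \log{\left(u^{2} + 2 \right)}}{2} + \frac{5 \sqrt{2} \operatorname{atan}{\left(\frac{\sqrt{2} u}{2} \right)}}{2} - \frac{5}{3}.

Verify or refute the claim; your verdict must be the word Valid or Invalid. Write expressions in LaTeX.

Valid - the claim checks out under differentiation.

d/du[G] = \frac{- 5 u^{2} - 10 u}{2 u^{2} + 4}
This equals f(u) exactly, so the claim holds.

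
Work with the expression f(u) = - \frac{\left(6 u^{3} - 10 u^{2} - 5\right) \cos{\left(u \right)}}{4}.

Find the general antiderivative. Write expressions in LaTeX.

F(u) = - \frac{3 u^{3} \sin{\left(u \right)}}{2} + \frac{5 u^{2} \sin{\left(u \right)}}{2} - \frac{9 u^{2} \cos{\left(u \right)}}{2} + 9 u \sin{\left(u \right)} + 5 u \cos{\left(u \right)} - \frac{15 \sin{\left(u \right)}}{4} + 9 \cos{\left(u \right)} + C

A first test for any F(u): its u-derivative must equal f(u) identically.
Check: d/du[- \frac{3 u^{3} \sin{\left(u \right)}}{2} + \frac{5 u^{2} \sin{\left(u \right)}}{2} - \frac{9 u^{2} \cos{\left(u \right)}}{2} + 9 u \sin{\left(u \right)} + 5 u \cos{\left(u \right)} - \frac{15 \sin{\left(u \right)}}{4} + 9 \cos{\left(u \right)}] = - \frac{3 u^{3} \cos{\left(u \right)}}{2} + \frac{5 u^{2} \cos{\left(u \right)}}{2} + \frac{5 \cos{\left(u \right)}}{4}, which equals f(u).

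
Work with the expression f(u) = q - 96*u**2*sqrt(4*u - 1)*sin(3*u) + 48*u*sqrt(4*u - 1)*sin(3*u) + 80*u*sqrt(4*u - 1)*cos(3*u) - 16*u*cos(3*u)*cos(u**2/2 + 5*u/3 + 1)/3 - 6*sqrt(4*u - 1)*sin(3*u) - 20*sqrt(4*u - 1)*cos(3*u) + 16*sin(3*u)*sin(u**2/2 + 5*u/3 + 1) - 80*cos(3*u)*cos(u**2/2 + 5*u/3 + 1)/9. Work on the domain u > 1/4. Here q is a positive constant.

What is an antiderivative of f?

Integrate term by term and add the pieces.
Check: d/du[q*u - 4*(-(4*u - 1)**(5/2)/2 + 4*sin(u**2/2 + 5*u/3 + 1)/3)*cos(3*u)] = q - 96*u**2*sqrt(4*u - 1)*sin(3*u) + 48*u*sqrt(4*u - 1)*sin(3*u) + 80*u*sqrt(4*u - 1)*cos(3*u) - 16*u*cos(3*u)*cos(u**2/2 + 5*u/3 + 1)/3 - 6*sqrt(4*u - 1)*sin(3*u) - 20*sqrt(4*u - 1)*cos(3*u) + 16*sin(3*u)*sin(u**2/2 + 5*u/3 + 1) - 80*cos(3*u)*cos(u**2/2 + 5*u/3 + 1)/9 = f(u).

An antiderivative is F(u) = q*u - 4*(-(4*u - 1)**(5/2)/2 + 4*sin(u**2/2 + 5*u/3 + 1)/3)*cos(3*u).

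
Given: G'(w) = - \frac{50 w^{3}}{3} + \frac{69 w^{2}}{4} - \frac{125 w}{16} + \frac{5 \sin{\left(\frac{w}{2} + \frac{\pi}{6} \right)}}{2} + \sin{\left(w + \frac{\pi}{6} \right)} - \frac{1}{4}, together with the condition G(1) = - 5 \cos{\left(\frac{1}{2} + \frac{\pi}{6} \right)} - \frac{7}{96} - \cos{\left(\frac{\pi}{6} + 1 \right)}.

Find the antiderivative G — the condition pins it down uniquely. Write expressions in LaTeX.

G(w) = - \frac{25 w^{4}}{6} + \frac{23 w^{3}}{4} - \frac{125 w^{2}}{32} - \frac{w}{4} - 5 \cos{\left(\frac{w}{2} + \frac{\pi}{6} \right)} - \cos{\left(w + \frac{\pi}{6} \right)} + \frac{5}{2}

The integrand splits into summands that can be handled one at a time.
A general antiderivative is - \frac{5 w^{4}}{3} - \frac{w^{3}}{2} - \frac{w}{4} - \frac{5 \left(- w^{2} + \frac{5 w}{4}\right)^{2}}{2} - 5 \cos{\left(\frac{w}{2} + \frac{\pi}{6} \right)} - \cos{\left(w + \frac{\pi}{6} \right)} + \frac{1}{2} + C.
The condition gives C = - 5 \cos{\left(\frac{1}{2} + \frac{\pi}{6} \right)} - \frac{7}{96} - \cos{\left(\frac{\pi}{6} + 1 \right)} - (- 5 \cos{\left(\frac{1}{2} + \frac{\pi}{6} \right)} - \frac{199}{96} - \cos{\left(\frac{\pi}{6} + 1 \right)}) = 2.
So G(w) = - \frac{25 w^{4}}{6} + \frac{23 w^{3}}{4} - \frac{125 w^{2}}{32} - \frac{w}{4} - 5 \cos{\left(\frac{w}{2} + \frac{\pi}{6} \right)} - \cos{\left(w + \frac{\pi}{6} \right)} + \frac{5}{2}.
Check: d/dw[- \frac{25 w^{4}}{6} + \frac{23 w^{3}}{4} - \frac{125 w^{2}}{32} - \frac{w}{4} - 5 \cos{\left(\frac{w}{2} + \frac{\pi}{6} \right)} - \cos{\left(w + \frac{\pi}{6} \right)} + \frac{5}{2}] = - \frac{50 w^{3}}{3} + \frac{69 w^{2}}{4} - \frac{125 w}{16} + \frac{5 \sin{\left(\frac{w}{2} + \frac{\pi}{6} \right)}}{2} + \sin{\left(w + \frac{\pi}{6} \right)} - \frac{1}{4} = G'(w).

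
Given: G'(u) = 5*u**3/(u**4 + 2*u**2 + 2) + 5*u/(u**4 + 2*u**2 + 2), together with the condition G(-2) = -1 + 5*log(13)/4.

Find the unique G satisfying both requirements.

G'(u) matches the chain-rule pattern g'(h)*h' with inner function h(u) = u**4/2 + u**2 + 1; substituting w = h(u) collapses the integral.
A general antiderivative is 5*log(u**4/2 + u**2 + 1)/4 + C.
The condition gives C = -1 + 5*log(13)/4 - (5*log(13)/4) = -1.
So G(u) = 5*log(u**4/2 + u**2 + 1)/4 - 1.
Check: d/du[5*log(u**4/2 + u**2 + 1)/4 - 1] = (5*u**3 + 5*u)/(u**4 + 2*u**2 + 2), which equals G'(u).

G(u) = 5*log(u**4/2 + u**2 + 1)/4 - 1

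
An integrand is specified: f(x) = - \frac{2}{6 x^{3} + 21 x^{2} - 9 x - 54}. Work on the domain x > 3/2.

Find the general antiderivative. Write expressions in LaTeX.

F(x) = - \frac{4 \log{\left(x - \frac{3}{2} \right)}}{189} + \frac{2 \log{\left(x + 2 \right)}}{21} - \frac{2 \log{\left(x + 3 \right)}}{27} + C

Factor the denominator (3 \left(x + 2\right) \left(x + 3\right) \left(2 x - 3\right)) and decompose: f = - \frac{8}{189 \left(2 x - 3\right)} - \frac{2}{27 \left(x + 3\right)} + \frac{2}{21 \left(x + 2\right)}; each piece integrates to a log, atan, or power term.
Check: d/dx[- \frac{4 \log{\left(x - \frac{3}{2} \right)}}{189} + \frac{2 \log{\left(x + 2 \right)}}{21} - \frac{2 \log{\left(x + 3 \right)}}{27}] = - \frac{2}{6 x^{3} + 21 x^{2} - 9 x - 54} = f(x).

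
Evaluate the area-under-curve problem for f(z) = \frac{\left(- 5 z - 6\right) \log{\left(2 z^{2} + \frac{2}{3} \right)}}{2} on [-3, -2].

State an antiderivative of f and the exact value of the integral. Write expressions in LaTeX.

Antiderivative: F(z) = - \frac{5 z^{2} \log{\left(2 z^{2} + \frac{2}{3} \right)}}{4} + \frac{5 z^{2}}{4} - 3 z \log{\left(2 z^{2} + \frac{2}{3} \right)} + 6 z - \frac{5 \log{\left(z^{2} + \frac{1}{3} \right)}}{12} - 2 \sqrt{3} \operatorname{atan}{\left(\sqrt{3} z \right)}; value = - 2 \sqrt{3} \operatorname{atan}{\left(3 \sqrt{3} \right)} - \frac{5 \log{\left(\frac{13}{3} \right)}}{12} - \frac{1}{4} + \frac{5 \log{\left(\frac{28}{3} \right)}}{12} + \log{\left(\frac{26}{3} \right)} + 2 \sqrt{3} \operatorname{atan}{\left(2 \sqrt{3} \right)} + \frac{9 \log{\left(\frac{56}{3} \right)}}{4}

A candidate is checked by its d/dz: the result must match f(z).
F(z) = - \frac{5 z^{2} \log{\left(2 z^{2} + \frac{2}{3} \right)}}{4} + \frac{5 z^{2}}{4} - 3 z \log{\left(2 z^{2} + \frac{2}{3} \right)} + 6 z - \frac{5 \log{\left(z^{2} + \frac{1}{3} \right)}}{12} - 2 \sqrt{3} \operatorname{atan}{\left(\sqrt{3} z \right)} is an antiderivative of f.
Check: d/dz[- \frac{5 z^{2} \log{\left(2 z^{2} + \frac{2}{3} \right)}}{4} + \frac{5 z^{2}}{4} - 3 z \log{\left(2 z^{2} + \frac{2}{3} \right)} + 6 z - \frac{5 \log{\left(z^{2} + \frac{1}{3} \right)}}{12} - 2 \sqrt{3} \operatorname{atan}{\left(\sqrt{3} z \right)}] = - \frac{5 z \log{\left(z^{2} + \frac{1}{3} \right)}}{2} - \frac{5 z \log{\left(2 \right)}}{2} - 3 \log{\left(z^{2} + \frac{1}{3} \right)} - 3 \log{\left(2 \right)}, which equals f(z).
F(-2) = -7 - \frac{5 \log{\left(\frac{13}{3} \right)}}{12} + \log{\left(\frac{26}{3} \right)} + 2 \sqrt{3} \operatorname{atan}{\left(2 \sqrt{3} \right)}; F(-3) = - \frac{27}{4} - \frac{9 \log{\left(\frac{56}{3} \right)}}{4} - \frac{5 \log{\left(\frac{28}{3} \right)}}{12} + 2 \sqrt{3} \operatorname{atan}{\left(3 \sqrt{3} \right)}.
Integral = F(-2) - F(-3) = - 2 \sqrt{3} \operatorname{atan}{\left(3 \sqrt{3} \right)} - \frac{5 \log{\left(\frac{13}{3} \right)}}{12} - \frac{1}{4} + \frac{5 \log{\left(\frac{28}{3} \right)}}{12} + \log{\left(\frac{26}{3} \right)} + 2 \sqrt{3} \operatorname{atan}{\left(2 \sqrt{3} \right)} + \frac{9 \log{\left(\frac{56}{3} \right)}}{4}.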